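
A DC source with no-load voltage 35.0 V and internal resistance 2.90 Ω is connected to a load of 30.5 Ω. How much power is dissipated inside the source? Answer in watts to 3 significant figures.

The internal resistance carries the same current as the load; P_int = I²r.
I = ε / (r + R) = 35.0 / (2.90 + 30.5) = 1.048 A
P_int = I² r = (1.048)² × 2.90 = 3.184 W

3.18 W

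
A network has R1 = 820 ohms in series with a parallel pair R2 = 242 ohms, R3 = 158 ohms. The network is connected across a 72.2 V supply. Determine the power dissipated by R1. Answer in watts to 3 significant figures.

5.10 W

Replace R2 and R3 with their parallel equivalent so the circuit becomes R1 in series with R_p.
R_p = (242×158)/(242+158) = 95.59 Ω
R_total = 820 + 95.59 = 915.6 Ω
I = V / R_total = 72.2 / 915.6 = 0.07886 A
The full supply current passes through R1: P = I²R.
P_R1 = (0.07886)² × 820 = 5.099 W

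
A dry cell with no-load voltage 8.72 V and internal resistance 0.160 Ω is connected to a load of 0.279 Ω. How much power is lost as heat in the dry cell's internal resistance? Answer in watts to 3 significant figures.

63.1 W

The internal resistance carries the same current as the load; P_int = I²r.
I = ε / (r + R) = 8.72 / (0.160 + 0.279) = 19.86 A
P_int = I² r = (19.86)² × 0.160 = 63.13 W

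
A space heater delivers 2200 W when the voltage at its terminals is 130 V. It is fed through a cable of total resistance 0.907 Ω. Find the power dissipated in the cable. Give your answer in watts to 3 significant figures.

260 W

The cable is a series resistance carrying the load current; its dissipation is I²R_line.
I = P / V = 2200 / 130 = 16.92 A through the cable.
P_line = I² R_line = (16.92)² × 0.907 = 259.8 W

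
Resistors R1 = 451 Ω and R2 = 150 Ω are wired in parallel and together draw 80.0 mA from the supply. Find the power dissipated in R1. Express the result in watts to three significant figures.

Parallel branches share V, not I — compute V via R_eq, then use V²/R for the target branch.
1/R_eq = 1/451 + 1/150 ⇒ R_eq = 112.6 Ω
V = I_total × R_eq = 0.08000 × 112.6 = 9.005 V
P_R1 = V² / R1 = (9.005)² / 451 = 0.1798 W

0.180 W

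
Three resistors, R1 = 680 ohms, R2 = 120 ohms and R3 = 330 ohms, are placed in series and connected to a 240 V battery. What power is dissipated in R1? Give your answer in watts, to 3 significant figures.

Every series element carries the same I. Get I from the total resistance, then P = I² × R1.
R_total = 680 + 120 + 330 = 1130 Ω
I = V / R_total = 240 / 1130 = 0.2124 A
P_R1 = I² × R1 = (0.2124)² × 680 = 30.67 W

30.7 W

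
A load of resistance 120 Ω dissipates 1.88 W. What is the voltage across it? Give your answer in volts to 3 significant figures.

15.0 V

Rearranging the power relation for the two known quantities gives V = √(P R).
V = √(1.88 × 120) = 15.02 V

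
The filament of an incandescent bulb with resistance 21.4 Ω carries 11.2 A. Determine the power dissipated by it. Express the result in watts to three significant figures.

2680 W

With I and R stated, P = I²R applies in one step.
P = (11.20 A)² × 21.4 Ω = 2684 W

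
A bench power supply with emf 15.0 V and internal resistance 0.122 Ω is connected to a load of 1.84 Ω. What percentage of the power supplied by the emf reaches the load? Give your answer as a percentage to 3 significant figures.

The source delivers εI, of which I²R reaches the load and I²r is lost; since I is common, η = R/(R+r).
η = R / (R + r) = 1.84 / (1.84 + 0.122) = 0.9378

93.8 %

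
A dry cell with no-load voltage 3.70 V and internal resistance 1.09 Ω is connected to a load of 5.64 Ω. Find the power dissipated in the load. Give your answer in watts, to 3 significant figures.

Load and internal resistance form a series loop — compute the loop current, then the load power via I²R.
I = ε / (r + R) = 3.70 / (1.09 + 5.64) = 0.5498 A
P_load = I² R = (0.5498)² × 5.64 = 1.705 W

1.70 W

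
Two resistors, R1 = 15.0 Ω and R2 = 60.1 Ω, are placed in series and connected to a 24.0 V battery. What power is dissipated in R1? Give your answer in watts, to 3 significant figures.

1.53 W

In a series string the same current flows through every resistor — find that current, then P = I²R for the one we want.
R_total = 15.0 + 60.1 = 75.10 Ω
I = V / R_total = 24.0 / 75.10 = 0.3196 A
P_R1 = I² × R1 = (0.3196)² × 15.0 = 1.532 W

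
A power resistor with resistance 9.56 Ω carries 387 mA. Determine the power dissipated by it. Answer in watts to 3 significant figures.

1.43 W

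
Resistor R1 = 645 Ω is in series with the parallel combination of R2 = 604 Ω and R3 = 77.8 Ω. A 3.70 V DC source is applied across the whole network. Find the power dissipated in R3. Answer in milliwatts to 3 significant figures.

1.64 mW

First combine the parallel branches into one equivalent R_p, then R1 + R_p is a series pair.
R_p = (604×77.8)/(604+77.8) = 68.92 Ω
R_total = 645 + 68.92 = 713.9 Ω
I = V / R_total = 3.70 / 713.9 = 0.005183 A
Voltage across the parallel pair: V_p = I × R_p = 0.005183 × 68.92 = 0.3572 V
R3 sees V_p directly, so P = V_p² / R3.
P_R3 = (0.3572)² / 77.8 = 0.001640 W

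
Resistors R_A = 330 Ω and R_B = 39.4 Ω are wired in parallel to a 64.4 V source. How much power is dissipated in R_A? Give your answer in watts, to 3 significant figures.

12.6 W

R_A sits directly across the source, so P = V²/R with V = 64.4 V.
P_R_A = V² / R_A = (64.4)² / 330 Ω = 12.57 W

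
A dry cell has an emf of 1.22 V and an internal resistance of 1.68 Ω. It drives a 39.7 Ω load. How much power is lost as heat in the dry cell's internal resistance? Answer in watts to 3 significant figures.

0.00146 W

r is in series with the load, so it carries the full circuit current — the loss in it is I²r.
I = ε / (r + R) = 1.22 / (1.68 + 39.7) = 0.02948 A
P_int = I² r = (0.02948)² × 1.68 = 0.001460 W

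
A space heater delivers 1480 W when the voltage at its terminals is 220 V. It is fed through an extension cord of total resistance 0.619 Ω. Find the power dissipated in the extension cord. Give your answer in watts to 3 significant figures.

Line loss is just I²R for the cable — we know both I and R_line directly.
I = P / V = 1480 / 220 = 6.727 A through the extension cord.
P_line = I² R_line = (6.727)² × 0.619 = 28.01 W

28.0 W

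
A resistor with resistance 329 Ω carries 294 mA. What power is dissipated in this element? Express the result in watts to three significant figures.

With I and R stated, P = I²R applies in one step.
P = (0.2940 A)² × 329 Ω = 28.44 W

28.4 W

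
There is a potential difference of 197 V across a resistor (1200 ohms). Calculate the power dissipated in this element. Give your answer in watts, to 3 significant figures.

32.3 W

V and R are stated; P = V²/R avoids computing the current.
P = (197 V)² / 1200 Ω = 32.34 W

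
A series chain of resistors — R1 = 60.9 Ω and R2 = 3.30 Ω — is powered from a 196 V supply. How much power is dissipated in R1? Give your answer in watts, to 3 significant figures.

568 W

Series elements share the same current, so find I first, then use P = I²R.
R_total = 60.9 + 3.30 = 64.20 Ω
I = V / R_total = 196 / 64.20 = 3.053 A
P_R1 = I² × R1 = (3.053)² × 60.9 = 567.6 W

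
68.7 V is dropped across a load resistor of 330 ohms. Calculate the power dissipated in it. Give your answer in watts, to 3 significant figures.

With V across and R both known, P = V²/R gives the dissipation directly.
P = (68.7 V)² / 330 Ω = 14.30 W

14.3 W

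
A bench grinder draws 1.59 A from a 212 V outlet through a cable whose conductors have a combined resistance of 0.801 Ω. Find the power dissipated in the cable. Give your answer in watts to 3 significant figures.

2.03 W

The cable and load are in series, so the same current flows in both; the loss is I²R_line.
The cable carries the full 1.59 A.
P_line = I² R_line = (1.590)² × 0.801 = 2.025 W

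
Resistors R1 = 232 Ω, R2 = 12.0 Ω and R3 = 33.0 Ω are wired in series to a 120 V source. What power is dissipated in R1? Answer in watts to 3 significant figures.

43.5 W

In a series string the same current flows through every resistor — find that current, then P = I²R for the one we want.
R_total = 232 + 12.0 + 33.0 = 277.0 Ω
I = V / R_total = 120 / 277.0 = 0.4332 A
P_R1 = I² × R1 = (0.4332)² × 232 = 43.54 W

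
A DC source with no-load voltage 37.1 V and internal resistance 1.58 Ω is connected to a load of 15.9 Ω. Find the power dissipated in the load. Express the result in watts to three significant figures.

71.6 W

Find the circuit current first, then P = I²R for the load (series elements share I).
I = ε / (r + R) = 37.1 / (1.58 + 15.9) = 2.122 A
P_load = I² R = (2.122)² × 15.9 = 71.62 W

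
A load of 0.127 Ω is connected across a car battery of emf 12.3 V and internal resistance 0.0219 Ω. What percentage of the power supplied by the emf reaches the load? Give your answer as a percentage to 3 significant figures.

The source delivers εI, of which I²R reaches the load and I²r is lost; since I is common, η = R/(R+r).
η = R / (R + r) = 0.127 / (0.127 + 0.0219) = 0.8529

85.3 %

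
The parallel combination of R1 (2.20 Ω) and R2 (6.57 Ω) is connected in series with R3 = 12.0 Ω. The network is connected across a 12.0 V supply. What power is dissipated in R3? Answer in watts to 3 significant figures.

Reduce the parallel combination to a single R_p; the circuit then becomes R_p in series with the remaining resistor.
R_p = (2.20×6.57)/(2.20+6.57) = 1.648 Ω
R_total = R_p + 12.0 = 1.648 + 12.0 = 13.65 Ω
I = V / R_total = 12.0 / 13.65 = 0.8792 A
All the supply current flows through R3; use P = I²R3.
P_R3 = (0.8792)² × 12.0 = 9.277 W

9.28 W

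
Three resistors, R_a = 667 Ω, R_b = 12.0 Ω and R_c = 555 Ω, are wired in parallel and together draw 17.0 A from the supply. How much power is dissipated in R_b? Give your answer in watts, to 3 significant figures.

3210 W

The branches share the same voltage, but only the total current is given — find V from the equivalent resistance first.
1/R_eq = 1/667 + 1/12.0 + 1/555 ⇒ R_eq = 11.54 Ω
V = I_total × R_eq = 17.00 × 11.54 = 196.2 V
P_R_b = V² / R_b = (196.2)² / 12.0 = 3209 W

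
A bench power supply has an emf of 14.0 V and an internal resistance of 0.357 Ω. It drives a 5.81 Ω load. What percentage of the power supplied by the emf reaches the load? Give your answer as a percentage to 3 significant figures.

94.2 %

Efficiency is P_load / P_total. With a series r and R sharing the same I, P = I²R for each, so η = R/(R+r).
η = R / (R + r) = 5.81 / (5.81 + 0.357) = 0.9421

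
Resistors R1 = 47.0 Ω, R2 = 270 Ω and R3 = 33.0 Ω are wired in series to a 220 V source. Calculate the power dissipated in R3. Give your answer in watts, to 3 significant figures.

In a series string the same current flows through every resistor — find that current, then P = I²R for the one we want.
R_total = 47.0 + 270 + 33.0 = 350.0 Ω
I = V / R_total = 220 / 350.0 = 0.6286 A
P_R3 = I² × R3 = (0.6286)² × 33.0 = 13.04 W

13.0 W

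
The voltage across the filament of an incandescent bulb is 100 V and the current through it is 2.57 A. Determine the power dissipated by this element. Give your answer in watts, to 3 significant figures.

V and I are known directly — P = V I, no intermediate step needed.
P = 100 V × 2.570 A = 257.0 W

257 W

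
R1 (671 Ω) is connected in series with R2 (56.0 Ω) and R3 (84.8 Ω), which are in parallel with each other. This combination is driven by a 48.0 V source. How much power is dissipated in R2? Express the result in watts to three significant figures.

0.0942 W

Collapse R2‖R3 to a single equivalent, reducing the network to two series elements.
R_p = (56.0×84.8)/(56.0+84.8) = 33.73 Ω
R_total = 671 + 33.73 = 704.7 Ω
I = V / R_total = 48.0 / 704.7 = 0.06811 A
Voltage across the parallel pair: V_p = I × R_p = 0.06811 × 33.73 = 2.297 V
With V_p across R2, its power is V_p²/R2.
P_R2 = (2.297)² / 56.0 = 0.09424 W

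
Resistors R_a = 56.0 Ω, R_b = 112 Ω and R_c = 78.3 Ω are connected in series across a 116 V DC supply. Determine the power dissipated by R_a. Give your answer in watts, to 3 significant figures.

12.4 W

Since the resistors are in series they all carry the loop current I = V/R_total; the power in any one is I²R.
R_total = 56.0 + 112 + 78.3 = 246.3 Ω
I = V / R_total = 116 / 246.3 = 0.4710 A
P_R_a = I² × R_a = (0.4710)² × 56.0 = 12.42 W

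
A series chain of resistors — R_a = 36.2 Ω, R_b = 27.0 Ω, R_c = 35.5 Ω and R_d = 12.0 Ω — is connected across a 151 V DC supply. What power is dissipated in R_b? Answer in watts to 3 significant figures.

The current is common to all series resistors; compute it, then apply P = I²R for the target.
R_total = 36.2 + 27.0 + 35.5 + 12.0 = 110.7 Ω
I = V / R_total = 151 / 110.7 = 1.364 A
P_R_b = I² × R_b = (1.364)² × 27.0 = 50.24 W

50.2 W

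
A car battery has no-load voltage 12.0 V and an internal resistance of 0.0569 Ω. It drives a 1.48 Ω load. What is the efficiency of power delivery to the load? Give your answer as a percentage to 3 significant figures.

Both r and R carry the same current, so the power split is just the resistance split: η = R/(R+r).
η = R / (R + r) = 1.48 / (1.48 + 0.0569) = 0.9630

96.3 %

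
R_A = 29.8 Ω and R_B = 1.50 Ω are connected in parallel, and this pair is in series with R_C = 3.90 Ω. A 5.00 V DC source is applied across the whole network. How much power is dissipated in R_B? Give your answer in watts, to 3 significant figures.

Combine R_A and R_B into their parallel equivalent first, reducing the network to two series resistors.
R_p = (29.8×1.50)/(29.8+1.50) = 1.428 Ω
R_total = R_p + 3.90 = 1.428 + 3.90 = 5.328 Ω
I = V / R_total = 5.00 / 5.328 = 0.9384 A
Voltage across the parallel pair: V_p = I × R_p = 0.9384 × 1.428 = 1.340 V
Use P = V²/R for R_B with V = V_p.
P_R_B = (1.340)² / 1.50 = 1.197 W

1.20 W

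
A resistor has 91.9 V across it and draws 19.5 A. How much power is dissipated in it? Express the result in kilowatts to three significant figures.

1.79 kW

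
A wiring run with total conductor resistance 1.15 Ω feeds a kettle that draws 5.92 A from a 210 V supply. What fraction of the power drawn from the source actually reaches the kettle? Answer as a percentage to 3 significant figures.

The wiring run carries the full 5.92 A.
P_line = I² R_line = (5.920)² × 1.15 = 40.30 W
P_source = V I = 210 × 5.920 = 1243 W; P_load = 1203 W
η = P_load / P_source = 1203 / 1243 = 0.9676

96.8 %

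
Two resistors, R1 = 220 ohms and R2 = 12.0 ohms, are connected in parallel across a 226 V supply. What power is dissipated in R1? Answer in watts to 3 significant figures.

The supply voltage appears across each parallel branch — just use P = V²/R1.
P_R1 = V² / R1 = (226)² / 220 Ω = 232.2 W

232 W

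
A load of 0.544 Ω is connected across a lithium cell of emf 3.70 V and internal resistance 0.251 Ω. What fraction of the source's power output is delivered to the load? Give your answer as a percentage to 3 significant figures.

68.4 %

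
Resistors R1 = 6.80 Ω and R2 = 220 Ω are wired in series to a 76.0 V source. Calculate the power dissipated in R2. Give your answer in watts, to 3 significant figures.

24.7 W

In a series string the same current flows through every resistor — find that current, then P = I²R for the one we want.
R_total = 6.80 + 220 = 226.8 Ω
I = V / R_total = 76.0 / 226.8 = 0.3351 A
P_R2 = I² × R2 = (0.3351)² × 220 = 24.70 W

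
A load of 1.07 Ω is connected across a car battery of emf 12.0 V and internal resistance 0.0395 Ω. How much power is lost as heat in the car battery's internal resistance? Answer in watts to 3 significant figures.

r is in series with the load, so it carries the full circuit current — the loss in it is I²r.
I = ε / (r + R) = 12.0 / (0.0395 + 1.07) = 10.82 A
P_int = I² r = (10.82)² × 0.0395 = 4.621 W

4.62 W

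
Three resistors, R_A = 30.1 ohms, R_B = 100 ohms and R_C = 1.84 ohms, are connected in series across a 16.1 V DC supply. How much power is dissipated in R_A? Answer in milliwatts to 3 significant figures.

Series elements share the same current, so find I first, then use P = I²R.
R_total = 30.1 + 100 + 1.84 = 131.9 Ω
I = V / R_total = 16.1 / 131.9 = 0.1220 A
P_R_A = I² × R_A = (0.1220)² × 30.1 = 0.4482 W

448 mW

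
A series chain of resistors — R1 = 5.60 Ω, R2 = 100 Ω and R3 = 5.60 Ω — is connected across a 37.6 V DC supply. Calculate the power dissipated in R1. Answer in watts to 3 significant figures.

Every series element carries the same I. Get I from the total resistance, then P = I² × R1.
R_total = 5.60 + 100 + 5.60 = 111.2 Ω
I = V / R_total = 37.6 / 111.2 = 0.3381 A
P_R1 = I² × R1 = (0.3381)² × 5.60 = 0.6403 W

0.640 W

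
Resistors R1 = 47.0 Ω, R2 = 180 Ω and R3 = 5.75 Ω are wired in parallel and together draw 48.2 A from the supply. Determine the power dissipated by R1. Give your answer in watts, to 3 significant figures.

1230 W

Only the total current is stated, so first find the parallel equivalent to get the voltage across the combination.
1/R_eq = 1/47.0 + 1/180 + 1/5.75 ⇒ R_eq = 4.981 Ω
V = I_total × R_eq = 48.20 × 4.981 = 240.1 V
P_R1 = V² / R1 = (240.1)² / 47.0 = 1227 W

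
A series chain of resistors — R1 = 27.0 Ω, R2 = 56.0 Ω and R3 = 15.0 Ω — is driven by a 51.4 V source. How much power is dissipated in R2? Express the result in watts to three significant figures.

Since the resistors are in series they all carry the loop current I = V/R_total; the power in any one is I²R.
R_total = 27.0 + 56.0 + 15.0 = 98.00 Ω
I = V / R_total = 51.4 / 98.00 = 0.5245 A
P_R2 = I² × R2 = (0.5245)² × 56.0 = 15.41 W

15.4 W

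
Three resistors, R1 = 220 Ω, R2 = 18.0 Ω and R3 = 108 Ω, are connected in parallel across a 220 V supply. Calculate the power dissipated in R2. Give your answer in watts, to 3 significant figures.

Every branch has 220 V across it, so for R2 the power is simply V²/R.
P_R2 = V² / R2 = (220)² / 18.0 Ω = 2689 W

2690 W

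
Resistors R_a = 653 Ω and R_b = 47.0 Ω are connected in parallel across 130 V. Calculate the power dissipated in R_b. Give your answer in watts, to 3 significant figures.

360 W

Parallel branches share the same voltage; P = V²/R gives the branch power in one step.
P_R_b = V² / R_b = (130)² / 47.0 Ω = 359.6 W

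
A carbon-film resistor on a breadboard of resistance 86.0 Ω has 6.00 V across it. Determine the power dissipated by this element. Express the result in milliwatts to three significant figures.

Voltage and resistance are given, so P = V²/R is the one-step route.
P = (6.00 V)² / 86.0 Ω = 0.4186 W

419 mW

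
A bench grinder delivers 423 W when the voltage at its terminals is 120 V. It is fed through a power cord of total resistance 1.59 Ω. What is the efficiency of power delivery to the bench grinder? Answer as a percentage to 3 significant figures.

I = P / V = 423 / 120 = 3.525 A through the power cord.
P_line = I² R_line = (3.525)² × 1.59 = 19.76 W
P_source = P_load + P_line = 423.0 + 19.76 = 442.8 W
η = P_load / P_source = 423.0 / 442.8 = 0.9554

95.5 %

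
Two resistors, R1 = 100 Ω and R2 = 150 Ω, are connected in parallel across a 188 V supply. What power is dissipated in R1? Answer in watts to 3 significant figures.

353 W

Each parallel branch sees the full supply voltage, so P = V²/R applies directly to the target branch.
P_R1 = V² / R1 = (188)² / 100 Ω = 353.4 W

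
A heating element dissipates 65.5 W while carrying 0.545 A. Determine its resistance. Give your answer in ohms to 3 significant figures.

From P = V I = I²R = V²/R, with the two given quantities we get R = P / I².
R = 65.5 / (0.5450)² = 220.5 Ω

221 Ω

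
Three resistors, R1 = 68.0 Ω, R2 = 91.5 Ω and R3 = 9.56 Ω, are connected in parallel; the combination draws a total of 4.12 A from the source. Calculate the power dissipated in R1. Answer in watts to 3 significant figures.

We need the common branch voltage; get it from I_total × R_eq, then P = V²/R for the branch.
1/R_eq = 1/68.0 + 1/91.5 + 1/9.56 ⇒ R_eq = 7.678 Ω
V = I_total × R_eq = 4.120 × 7.678 = 31.63 V
P_R1 = V² / R1 = (31.63)² / 68.0 = 14.72 W

14.7 W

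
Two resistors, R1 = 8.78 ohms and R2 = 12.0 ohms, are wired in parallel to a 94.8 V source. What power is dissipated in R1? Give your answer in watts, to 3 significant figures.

1020 W

Each parallel branch sees the full supply voltage, so P = V²/R applies directly to the target branch.
P_R1 = V² / R1 = (94.8)² / 8.78 Ω = 1024 W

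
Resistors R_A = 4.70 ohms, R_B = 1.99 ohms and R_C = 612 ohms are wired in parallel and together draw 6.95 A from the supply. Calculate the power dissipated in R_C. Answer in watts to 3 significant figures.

0.154 W

We need the common branch voltage; get it from I_total × R_eq, then P = V²/R for the branch.
1/R_eq = 1/4.70 + 1/1.99 + 1/612 ⇒ R_eq = 1.395 Ω
V = I_total × R_eq = 6.950 × 1.395 = 9.694 V
P_R_C = V² / R_C = (9.694)² / 612 = 0.1536 W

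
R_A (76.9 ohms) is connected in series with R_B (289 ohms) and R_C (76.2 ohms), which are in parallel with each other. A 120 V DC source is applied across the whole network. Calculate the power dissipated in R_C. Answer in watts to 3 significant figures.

Replace R_B and R_C with their parallel equivalent so the circuit becomes R_A in series with R_p.
R_p = (289×76.2)/(289+76.2) = 60.30 Ω
R_total = 76.9 + 60.30 = 137.2 Ω
I = V / R_total = 120 / 137.2 = 0.8746 A
Voltage across the parallel pair: V_p = I × R_p = 0.8746 × 60.30 = 52.74 V
R_C is across V_p, so use P = V²/R for that branch.
P_R_C = (52.74)² / 76.2 = 36.50 W

36.5 W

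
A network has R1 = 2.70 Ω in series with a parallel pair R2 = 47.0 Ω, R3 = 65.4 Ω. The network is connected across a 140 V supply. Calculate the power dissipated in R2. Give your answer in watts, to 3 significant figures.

345 W

First combine the parallel branches into one equivalent R_p, then R1 + R_p is a series pair.
R_p = (47.0×65.4)/(47.0+65.4) = 27.35 Ω
R_total = 2.70 + 27.35 = 30.05 Ω
I = V / R_total = 140 / 30.05 = 4.659 A
Voltage across the parallel pair: V_p = I × R_p = 4.659 × 27.35 = 127.4 V
R2 sees V_p directly, so P = V_p² / R2.
P_R2 = (127.4)² / 47.0 = 345.4 W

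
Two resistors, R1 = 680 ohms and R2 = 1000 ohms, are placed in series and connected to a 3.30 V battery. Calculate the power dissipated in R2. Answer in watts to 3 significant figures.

Every series element carries the same I. Get I from the total resistance, then P = I² × R2.
R_total = 680 + 1000 = 1680 Ω
I = V / R_total = 3.30 / 1680 = 0.001964 A
P_R2 = I² × R2 = (0.001964)² × 1000 = 0.003858 W

0.00386 W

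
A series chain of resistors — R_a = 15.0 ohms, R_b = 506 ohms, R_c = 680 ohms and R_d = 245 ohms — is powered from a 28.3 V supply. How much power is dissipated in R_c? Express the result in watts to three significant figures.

0.260 W

The current is common to all series resistors; compute it, then apply P = I²R for the target.
R_total = 15.0 + 506 + 680 + 245 = 1446 Ω
I = V / R_total = 28.3 / 1446 = 0.01957 A
P_R_c = I² × R_c = (0.01957)² × 680 = 0.2605 W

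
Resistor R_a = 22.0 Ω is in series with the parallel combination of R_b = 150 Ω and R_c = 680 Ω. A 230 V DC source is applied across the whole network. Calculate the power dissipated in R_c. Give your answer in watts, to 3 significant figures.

First combine the parallel branches into one equivalent R_p, then R_a + R_p is a series pair.
R_p = (150×680)/(150+680) = 122.9 Ω
R_total = 22.0 + 122.9 = 144.9 Ω
I = V / R_total = 230 / 144.9 = 1.587 A
Voltage across the parallel pair: V_p = I × R_p = 1.587 × 122.9 = 195.1 V
R_c is across V_p, so use P = V²/R for that branch.
P_R_c = (195.1)² / 680 = 55.96 W

56.0 W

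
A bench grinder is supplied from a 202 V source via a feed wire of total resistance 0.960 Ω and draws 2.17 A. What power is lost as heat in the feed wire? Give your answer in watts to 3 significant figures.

4.52 W

The feed wire and load are in series, so the same current flows in both; the loss is I²R_line.
The feed wire carries the full 2.17 A.
P_line = I² R_line = (2.170)² × 0.960 = 4.521 W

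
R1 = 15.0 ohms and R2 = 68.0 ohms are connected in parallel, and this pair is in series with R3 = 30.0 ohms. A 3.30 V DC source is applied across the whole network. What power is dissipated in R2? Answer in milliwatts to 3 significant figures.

Combine R1 and R2 into their parallel equivalent first, reducing the network to two series resistors.
R_p = (15.0×68.0)/(15.0+68.0) = 12.29 Ω
R_total = R_p + 30.0 = 12.29 + 30.0 = 42.29 Ω
I = V / R_total = 3.30 / 42.29 = 0.07803 A
Voltage across the parallel pair: V_p = I × R_p = 0.07803 × 12.29 = 0.9590 V
R2 sits across V_p; its power is V_p²/R.
P_R2 = (0.9590)² / 68.0 = 0.01352 W

13.5 mW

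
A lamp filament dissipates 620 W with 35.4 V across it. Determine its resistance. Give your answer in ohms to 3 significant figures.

Inverting the appropriate power form: R = V² / P.
R = (35.4)² / 620 = 2.021 Ω

2.02 Ω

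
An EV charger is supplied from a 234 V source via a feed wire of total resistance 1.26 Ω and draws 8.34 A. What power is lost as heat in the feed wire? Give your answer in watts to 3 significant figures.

The feed wire and load are in series, so the same current flows in both; the loss is I²R_line.
The feed wire carries the full 8.34 A.
P_line = I² R_line = (8.340)² × 1.26 = 87.64 W

87.6 W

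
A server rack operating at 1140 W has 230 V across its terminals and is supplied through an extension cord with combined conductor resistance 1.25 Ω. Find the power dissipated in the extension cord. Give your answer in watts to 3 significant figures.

30.7 W

The extension cord is a series resistance carrying the load current; its dissipation is I²R_line.
I = P / V = 1140 / 230 = 4.957 A through the extension cord.
P_line = I² R_line = (4.957)² × 1.25 = 30.71 W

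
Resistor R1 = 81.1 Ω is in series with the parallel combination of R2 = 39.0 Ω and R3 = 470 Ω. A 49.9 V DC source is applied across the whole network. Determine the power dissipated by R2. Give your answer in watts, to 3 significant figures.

Reduce the parallel pair to R_p first; the network is then a simple series string.
R_p = (39.0×470)/(39.0+470) = 36.01 Ω
R_total = 81.1 + 36.01 = 117.1 Ω
I = V / R_total = 49.9 / 117.1 = 0.4261 A
Voltage across the parallel pair: V_p = I × R_p = 0.4261 × 36.01 = 15.34 V
R2 is across V_p, so use P = V²/R for that branch.
P_R2 = (15.34)² / 39.0 = 6.037 W

6.04 W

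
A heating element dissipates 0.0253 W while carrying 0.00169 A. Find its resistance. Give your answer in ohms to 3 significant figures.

8860 Ω

Inverting the appropriate power form: R = P / I².
R = 0.0253 / (0.001690)² = 8858 Ω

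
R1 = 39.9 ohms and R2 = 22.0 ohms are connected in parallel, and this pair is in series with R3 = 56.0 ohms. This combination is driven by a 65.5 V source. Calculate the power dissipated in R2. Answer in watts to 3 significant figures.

First find R_p for the parallel pair, then treat R_p + R3 as a series loop.
R_p = (39.9×22.0)/(39.9+22.0) = 14.18 Ω
R_total = R_p + 56.0 = 14.18 + 56.0 = 70.18 Ω
I = V / R_total = 65.5 / 70.18 = 0.9333 A
Voltage across the parallel pair: V_p = I × R_p = 0.9333 × 14.18 = 13.24 V
R2 sits across V_p; its power is V_p²/R.
P_R2 = (13.24)² / 22.0 = 7.962 W

7.96 W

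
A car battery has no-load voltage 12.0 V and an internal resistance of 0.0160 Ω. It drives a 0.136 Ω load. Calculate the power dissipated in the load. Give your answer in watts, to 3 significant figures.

The internal resistance and the load are in series, so the same I flows through both; get I from ε/(r+R), then I²R for the load.
I = ε / (r + R) = 12.0 / (0.0160 + 0.136) = 78.95 A
P_load = I² R = (78.95)² × 0.136 = 847.6 W

848 W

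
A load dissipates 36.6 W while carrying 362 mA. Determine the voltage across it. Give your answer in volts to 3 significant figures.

101 V

Inverting the appropriate power form: V = P / I.
V = 36.6 / 0.3620 = 101.1 V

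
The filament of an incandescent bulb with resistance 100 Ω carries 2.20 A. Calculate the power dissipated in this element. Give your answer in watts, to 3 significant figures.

Current and resistance are given, so P = I²R is the direct form.
P = (2.200 A)² × 100 Ω = 484.0 W

484 W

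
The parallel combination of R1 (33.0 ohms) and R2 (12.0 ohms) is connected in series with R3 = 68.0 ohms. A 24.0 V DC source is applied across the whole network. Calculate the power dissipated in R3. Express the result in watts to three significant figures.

6.64 W

Collapse the R1‖R2 pair into one equivalent R_p; then R_p and R3 form a series string.
R_p = (33.0×12.0)/(33.0+12.0) = 8.800 Ω
R_total = R_p + 68.0 = 8.800 + 68.0 = 76.80 Ω
I = V / R_total = 24.0 / 76.80 = 0.3125 A
R3 carries the full series current, so P = I²R.
P_R3 = (0.3125)² × 68.0 = 6.641 W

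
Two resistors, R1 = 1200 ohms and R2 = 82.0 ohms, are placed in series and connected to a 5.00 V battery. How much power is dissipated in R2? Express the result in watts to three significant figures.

0.00125 W

In a series string the same current flows through every resistor — find that current, then P = I²R for the one we want.
R_total = 1200 + 82.0 = 1282 Ω
I = V / R_total = 5.00 / 1282 = 0.003900 A
P_R2 = I² × R2 = (0.003900)² × 82.0 = 0.001247 W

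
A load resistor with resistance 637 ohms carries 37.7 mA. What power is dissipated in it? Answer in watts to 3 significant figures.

0.905 W

With I and R stated, P = I²R applies in one step.
P = (0.03770 A)² × 637 Ω = 0.9054 W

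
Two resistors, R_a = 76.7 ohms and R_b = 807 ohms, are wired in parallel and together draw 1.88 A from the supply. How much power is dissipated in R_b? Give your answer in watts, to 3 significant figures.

21.5 W

We need the common branch voltage; get it from I_total × R_eq, then P = V²/R for the branch.
1/R_eq = 1/76.7 + 1/807 ⇒ R_eq = 70.04 Ω
V = I_total × R_eq = 1.880 × 70.04 = 131.7 V
P_R_b = V² / R_b = (131.7)² / 807 = 21.49 W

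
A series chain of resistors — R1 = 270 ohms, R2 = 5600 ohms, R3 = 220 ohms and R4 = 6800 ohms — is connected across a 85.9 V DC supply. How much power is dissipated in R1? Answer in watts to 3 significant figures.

0.0120 W

Every series element carries the same I. Get I from the total resistance, then P = I² × R1.
R_total = 270 + 5600 + 220 + 6800 = 12890 Ω
I = V / R_total = 85.9 / 12890 = 0.006664 A
P_R1 = I² × R1 = (0.006664)² × 270 = 0.01199 W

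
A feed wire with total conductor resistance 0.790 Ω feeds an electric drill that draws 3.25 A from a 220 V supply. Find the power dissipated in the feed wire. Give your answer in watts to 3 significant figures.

8.34 W

Only the current and the line resistance are needed for the I²R loss.
The feed wire carries the full 3.25 A.
P_line = I² R_line = (3.250)² × 0.790 = 8.344 W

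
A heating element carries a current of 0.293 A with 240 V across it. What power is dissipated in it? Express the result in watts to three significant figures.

70.3 W

V and I are known directly — P = V I, no intermediate step needed.
P = 240 V × 0.2930 A = 70.32 W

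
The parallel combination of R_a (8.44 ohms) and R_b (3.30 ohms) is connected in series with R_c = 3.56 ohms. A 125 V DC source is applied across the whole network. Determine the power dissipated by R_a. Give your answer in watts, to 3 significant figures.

296 W

Collapse the R_a‖R_b pair into one equivalent R_p; then R_p and R_c form a series string.
R_p = (8.44×3.30)/(8.44+3.30) = 2.372 Ω
R_total = R_p + 3.56 = 2.372 + 3.56 = 5.932 Ω
I = V / R_total = 125 / 5.932 = 21.07 A
Voltage across the parallel pair: V_p = I × R_p = 21.07 × 2.372 = 49.99 V
Use P = V²/R for R_a with V = V_p.
P_R_a = (49.99)² / 8.44 = 296.1 W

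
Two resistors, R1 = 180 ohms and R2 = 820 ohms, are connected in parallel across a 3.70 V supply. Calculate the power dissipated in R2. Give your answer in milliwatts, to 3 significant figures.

16.7 mW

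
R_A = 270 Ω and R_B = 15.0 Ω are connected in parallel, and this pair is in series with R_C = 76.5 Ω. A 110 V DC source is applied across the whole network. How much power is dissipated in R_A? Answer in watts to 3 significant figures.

1.10 W

Combine R_A and R_B into their parallel equivalent first, reducing the network to two series resistors.
R_p = (270×15.0)/(270+15.0) = 14.21 Ω
R_total = R_p + 76.5 = 14.21 + 76.5 = 90.71 Ω
I = V / R_total = 110 / 90.71 = 1.213 A
Voltage across the parallel pair: V_p = I × R_p = 1.213 × 14.21 = 17.23 V
R_A sits across V_p; its power is V_p²/R.
P_R_A = (17.23)² / 270 = 1.100 W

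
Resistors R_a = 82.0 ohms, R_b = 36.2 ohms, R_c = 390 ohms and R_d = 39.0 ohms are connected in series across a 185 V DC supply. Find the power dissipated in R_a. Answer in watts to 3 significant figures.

9.37 W

Every series element carries the same I. Get I from the total resistance, then P = I² × R_a.
R_total = 82.0 + 36.2 + 390 + 39.0 = 547.2 Ω
I = V / R_total = 185 / 547.2 = 0.3381 A
P_R_a = I² × R_a = (0.3381)² × 82.0 = 9.373 W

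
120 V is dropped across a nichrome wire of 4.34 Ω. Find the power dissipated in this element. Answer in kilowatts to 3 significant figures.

3.32 kW

Voltage and resistance are given, so P = V²/R is the one-step route.
P = (120 V)² / 4.34 Ω = 3318 W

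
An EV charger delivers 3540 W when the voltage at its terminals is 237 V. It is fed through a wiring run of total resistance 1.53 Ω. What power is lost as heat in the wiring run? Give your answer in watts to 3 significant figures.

The wiring run and load are in series, so the same current flows in both; the loss is I²R_line.
I = P / V = 3540 / 237 = 14.94 A through the wiring run.
P_line = I² R_line = (14.94)² × 1.53 = 341.4 W

341 W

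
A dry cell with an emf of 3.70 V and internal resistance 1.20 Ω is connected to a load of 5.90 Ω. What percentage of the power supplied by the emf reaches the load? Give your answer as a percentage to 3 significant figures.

83.1 %

The source delivers εI, of which I²R reaches the load and I²r is lost; since I is common, η = R/(R+r).
η = R / (R + r) = 5.90 / (5.90 + 1.20) = 0.8310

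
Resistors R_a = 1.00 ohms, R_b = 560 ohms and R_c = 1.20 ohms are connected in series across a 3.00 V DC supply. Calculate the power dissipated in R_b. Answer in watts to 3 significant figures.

The current is common to all series resistors; compute it, then apply P = I²R for the target.
R_total = 1.00 + 560 + 1.20 = 562.2 Ω
I = V / R_total = 3.00 / 562.2 = 0.005336 A
P_R_b = I² × R_b = (0.005336)² × 560 = 0.01595 W

0.0159 W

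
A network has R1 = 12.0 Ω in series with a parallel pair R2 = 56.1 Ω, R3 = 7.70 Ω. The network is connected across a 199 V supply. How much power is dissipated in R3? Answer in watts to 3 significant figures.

669 W

Replace R2 and R3 with their parallel equivalent so the circuit becomes R1 in series with R_p.
R_p = (56.1×7.70)/(56.1+7.70) = 6.771 Ω
R_total = 12.0 + 6.771 = 18.77 Ω
I = V / R_total = 199 / 18.77 = 10.60 A
Voltage across the parallel pair: V_p = I × R_p = 10.60 × 6.771 = 71.78 V
R3 is across V_p, so use P = V²/R for that branch.
P_R3 = (71.78)² / 7.70 = 669.1 W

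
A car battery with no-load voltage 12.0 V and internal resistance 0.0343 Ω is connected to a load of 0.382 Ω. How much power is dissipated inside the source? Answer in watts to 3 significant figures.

r is in series with the load, so it carries the full circuit current — the loss in it is I²r.
I = ε / (r + R) = 12.0 / (0.0343 + 0.382) = 28.83 A
P_int = I² r = (28.83)² × 0.0343 = 28.50 W

28.5 W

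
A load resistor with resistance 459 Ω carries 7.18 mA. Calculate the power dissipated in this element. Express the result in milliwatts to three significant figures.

23.7 mW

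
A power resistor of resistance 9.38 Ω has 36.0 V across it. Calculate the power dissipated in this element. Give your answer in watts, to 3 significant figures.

138 W

Voltage and resistance are given, so P = V²/R is the one-step route.
P = (36.0 V)² / 9.38 Ω = 138.2 W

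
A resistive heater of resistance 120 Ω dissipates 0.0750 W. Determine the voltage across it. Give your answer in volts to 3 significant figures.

Inverting the appropriate power form: V = √(P R).
V = √(0.0750 × 120) = 3.000 V

3.00 V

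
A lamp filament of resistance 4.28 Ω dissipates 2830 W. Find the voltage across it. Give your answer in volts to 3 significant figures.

110 V

Inverting the appropriate power form: V = √(P R).
V = √(2830 × 4.28) = 110.1 V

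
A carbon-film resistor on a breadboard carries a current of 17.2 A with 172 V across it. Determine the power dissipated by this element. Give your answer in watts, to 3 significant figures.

Since both terminal voltage and current are stated, P = V I gives the power in one step.
P = 172 V × 17.20 A = 2958 W

2960 W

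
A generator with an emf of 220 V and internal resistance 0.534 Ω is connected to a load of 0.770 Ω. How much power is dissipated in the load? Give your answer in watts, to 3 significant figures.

The internal resistance and the load are in series, so the same I flows through both; get I from ε/(r+R), then I²R for the load.
I = ε / (r + R) = 220 / (0.534 + 0.770) = 168.7 A
P_load = I² R = (168.7)² × 0.770 = 21920 W

21900 W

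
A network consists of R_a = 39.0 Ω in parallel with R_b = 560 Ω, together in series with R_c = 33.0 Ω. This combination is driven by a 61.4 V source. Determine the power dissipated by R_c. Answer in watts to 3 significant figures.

Collapse the R_a‖R_b pair into one equivalent R_p; then R_p and R_c form a series string.
R_p = (39.0×560)/(39.0+560) = 36.46 Ω
R_total = R_p + 33.0 = 36.46 + 33.0 = 69.46 Ω
I = V / R_total = 61.4 / 69.46 = 0.8840 A
R_c is the series element, so its power is I²R.
P_R_c = (0.8840)² × 33.0 = 25.79 W

25.8 W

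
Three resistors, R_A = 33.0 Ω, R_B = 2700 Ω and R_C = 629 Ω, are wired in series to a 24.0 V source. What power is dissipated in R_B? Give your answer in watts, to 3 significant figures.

0.138 W

The current is common to all series resistors; compute it, then apply P = I²R for the target.
R_total = 33.0 + 2700 + 629 = 3362 Ω
I = V / R_total = 24.0 / 3362 = 0.007139 A
P_R_B = I² × R_B = (0.007139)² × 2700 = 0.1376 W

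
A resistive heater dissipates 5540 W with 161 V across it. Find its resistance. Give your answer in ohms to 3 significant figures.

The two known quantities fix the third via R = V² / P.
R = (161)² / 5540 = 4.679 Ω

4.68 Ω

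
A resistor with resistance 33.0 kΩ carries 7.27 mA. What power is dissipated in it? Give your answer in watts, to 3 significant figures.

1.74 W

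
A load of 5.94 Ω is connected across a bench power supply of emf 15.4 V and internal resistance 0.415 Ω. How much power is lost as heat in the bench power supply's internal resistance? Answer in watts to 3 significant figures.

2.44 W

r is in series with the load, so it carries the full circuit current — the loss in it is I²r.
I = ε / (r + R) = 15.4 / (0.415 + 5.94) = 2.423 A
P_int = I² r = (2.423)² × 0.415 = 2.437 W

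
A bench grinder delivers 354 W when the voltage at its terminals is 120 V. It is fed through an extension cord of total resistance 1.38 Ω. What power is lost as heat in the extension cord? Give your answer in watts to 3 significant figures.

The extension cord is a series resistance carrying the load current; its dissipation is I²R_line.
I = P / V = 354 / 120 = 2.950 A through the extension cord.
P_line = I² R_line = (2.950)² × 1.38 = 12.01 W

12.0 W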